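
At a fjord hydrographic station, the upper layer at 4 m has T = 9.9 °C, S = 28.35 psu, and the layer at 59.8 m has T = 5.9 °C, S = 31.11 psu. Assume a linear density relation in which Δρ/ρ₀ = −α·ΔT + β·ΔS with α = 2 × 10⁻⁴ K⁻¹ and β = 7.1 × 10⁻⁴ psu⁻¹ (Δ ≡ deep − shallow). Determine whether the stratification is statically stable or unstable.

stable

ΔT = 5.9 − 9.9 = -4.0 K and ΔS = 31.11 − 28.35 = +2.76 psu (deep − shallow).
−αΔT = 8.00 × 10⁻⁴; βΔS = 1.9596 × 10⁻³; sum Δρ/ρ₀ = 2.7596 × 10⁻³.
Δρ/ρ₀ > 0, so Δρ > 0: deeper water is denser → statically stable.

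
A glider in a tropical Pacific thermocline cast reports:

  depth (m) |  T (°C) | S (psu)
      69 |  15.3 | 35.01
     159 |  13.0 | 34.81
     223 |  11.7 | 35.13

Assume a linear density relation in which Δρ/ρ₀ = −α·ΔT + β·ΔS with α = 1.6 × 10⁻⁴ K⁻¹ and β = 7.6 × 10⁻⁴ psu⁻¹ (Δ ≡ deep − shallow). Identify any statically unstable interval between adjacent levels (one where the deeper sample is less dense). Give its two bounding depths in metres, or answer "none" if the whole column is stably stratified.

Evaluate Δρ/ρ₀ = −αΔT + βΔS across each adjacent pair:
  69–159 m: −αΔT+βΔS = −(1.6 × 10⁻⁴)(-2.3)+(7.6 × 10⁻⁴)(-0.20) = 2.2 × 10⁻⁴ → stable
  159–223 m: −αΔT+βΔS = −(1.6 × 10⁻⁴)(-1.3)+(7.6 × 10⁻⁴)(+0.32) = 4.5 × 10⁻⁴ → stable
Every interval has Δρ > 0: the column is stably stratified throughout.

none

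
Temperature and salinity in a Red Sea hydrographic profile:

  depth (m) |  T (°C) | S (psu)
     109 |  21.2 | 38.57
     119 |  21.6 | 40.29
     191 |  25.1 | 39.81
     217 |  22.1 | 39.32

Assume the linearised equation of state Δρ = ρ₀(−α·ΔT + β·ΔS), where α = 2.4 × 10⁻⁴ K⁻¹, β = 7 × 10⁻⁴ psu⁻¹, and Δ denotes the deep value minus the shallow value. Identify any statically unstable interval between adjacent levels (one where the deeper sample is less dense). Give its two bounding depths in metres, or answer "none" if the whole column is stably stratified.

119–191 m

Evaluate Δρ/ρ₀ = −αΔT + βΔS across each adjacent pair:
  109–119 m: −αΔT+βΔS = −(2.4 × 10⁻⁴)(+0.4)+(7 × 10⁻⁴)(+1.72) = 1.1 × 10⁻³ → stable
  119–191 m: −αΔT+βΔS = −(2.4 × 10⁻⁴)(+3.5)+(7 × 10⁻⁴)(-0.48) = -1.2 × 10⁻³ → UNSTABLE
  191–217 m: −αΔT+βΔS = −(2.4 × 10⁻⁴)(-3.0)+(7 × 10⁻⁴)(-0.49) = 3.8 × 10⁻⁴ → stable
The 119–191 m interval has Δρ < 0: lighter water underlies denser water.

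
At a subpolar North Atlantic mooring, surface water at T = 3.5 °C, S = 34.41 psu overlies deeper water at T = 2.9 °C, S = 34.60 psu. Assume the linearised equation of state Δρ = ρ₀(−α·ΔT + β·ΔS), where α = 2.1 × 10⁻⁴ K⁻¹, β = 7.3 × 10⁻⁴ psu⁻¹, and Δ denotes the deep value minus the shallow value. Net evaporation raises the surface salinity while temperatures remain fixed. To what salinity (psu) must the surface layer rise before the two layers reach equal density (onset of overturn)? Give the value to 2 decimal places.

Neutral buoyancy requires −α(T_deep − T_surf) + β(S_deep − S_surf′) = 0.
S_surf′ = S_deep − (α/β)·ΔT = 34.60 − (2.1 × 10⁻⁴/7.3 × 10⁻⁴)·(-0.6) = 34.7726 psu.
Increase required: 34.7726 − 34.41 = 0.3626 psu.

34.77 psu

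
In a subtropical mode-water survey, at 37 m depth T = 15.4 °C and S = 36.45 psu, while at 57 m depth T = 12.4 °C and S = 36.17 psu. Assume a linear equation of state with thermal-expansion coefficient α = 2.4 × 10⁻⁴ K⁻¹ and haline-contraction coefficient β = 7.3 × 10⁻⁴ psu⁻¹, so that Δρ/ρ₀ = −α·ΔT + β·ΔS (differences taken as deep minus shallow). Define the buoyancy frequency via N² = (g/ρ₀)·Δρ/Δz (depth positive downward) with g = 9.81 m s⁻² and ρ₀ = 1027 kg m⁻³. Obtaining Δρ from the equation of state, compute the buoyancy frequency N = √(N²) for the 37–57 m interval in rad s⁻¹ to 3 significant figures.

0.0159 rad s⁻¹

ΔT = -3.0 K, ΔS = -0.28 psu (deep − shallow).
Δρ/ρ₀ = −αΔT + βΔS = 7.20 × 10⁻⁴ − 2.044 × 10⁻⁴ = 5.156 × 10⁻⁴, so Δρ ≈ 0.5295 kg m⁻³.
N² = (g/ρ₀)·Δρ/Δz = g·(Δρ/ρ₀)/Δz = 9.81 × 5.156 × 10⁻⁴ / 20 = 2.5290 × 10⁻⁴ s⁻².
N = √(2.5290 × 10⁻⁴) = 0.015903 rad s⁻¹ ≈ 0.0159 rad s⁻¹.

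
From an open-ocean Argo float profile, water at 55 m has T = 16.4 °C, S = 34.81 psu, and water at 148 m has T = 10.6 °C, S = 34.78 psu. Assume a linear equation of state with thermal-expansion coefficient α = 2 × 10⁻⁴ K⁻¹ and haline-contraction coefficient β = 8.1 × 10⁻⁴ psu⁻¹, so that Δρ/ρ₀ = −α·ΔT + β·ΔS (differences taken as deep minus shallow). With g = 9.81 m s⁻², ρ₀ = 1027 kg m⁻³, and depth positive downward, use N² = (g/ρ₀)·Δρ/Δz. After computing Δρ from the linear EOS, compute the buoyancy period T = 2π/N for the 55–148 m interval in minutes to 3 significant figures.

ΔT = -5.8 K, ΔS = -0.03 psu (deep − shallow).
Δρ/ρ₀ = −αΔT + βΔS = 1.16 × 10⁻³ − 2.43 × 10⁻⁵ = 1.1357 × 10⁻³, so Δρ ≈ 1.166 kg m⁻³.
N² = (g/ρ₀)·Δρ/Δz = g·(Δρ/ρ₀)/Δz = 9.81 × 1.1357 × 10⁻³ / 93 = 1.1980 × 10⁻⁴ s⁻².
N = √(1.1980 × 10⁻⁴) = 0.010945 rad s⁻¹ → T = 2π/N = 574.07 s = 9.5678 min ≈ 9.57 min.

9.57 min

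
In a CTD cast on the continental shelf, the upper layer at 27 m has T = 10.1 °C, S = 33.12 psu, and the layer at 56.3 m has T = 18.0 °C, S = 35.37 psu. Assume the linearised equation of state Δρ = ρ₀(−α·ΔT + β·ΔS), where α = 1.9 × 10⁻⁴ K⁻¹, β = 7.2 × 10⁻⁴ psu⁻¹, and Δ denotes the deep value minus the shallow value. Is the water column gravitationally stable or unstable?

ΔT = 18.0 − 10.1 = +7.9 K and ΔS = 35.37 − 33.12 = +2.25 psu (deep − shallow).
−αΔT = -1.501 × 10⁻³; βΔS = 1.62 × 10⁻³; sum Δρ/ρ₀ = 1.19 × 10⁻⁴.
Δρ/ρ₀ > 0, so Δρ > 0: deeper water is denser → statically stable.

stable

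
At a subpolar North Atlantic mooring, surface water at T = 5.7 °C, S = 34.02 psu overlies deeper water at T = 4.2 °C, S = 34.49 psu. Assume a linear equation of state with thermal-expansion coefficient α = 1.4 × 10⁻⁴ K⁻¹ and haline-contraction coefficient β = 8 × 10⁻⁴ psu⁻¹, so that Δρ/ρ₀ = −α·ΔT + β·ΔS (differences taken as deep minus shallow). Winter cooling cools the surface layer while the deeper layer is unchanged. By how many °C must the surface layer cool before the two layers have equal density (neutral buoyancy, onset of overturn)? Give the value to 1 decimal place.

Neutral buoyancy requires Δρ = 0, i.e. −α(T_deep − T_surf′) + β(S_deep − S_surf) = 0.
T_surf′ = T_deep − (β/α)·ΔS = 4.2 − (8 × 10⁻⁴/1.4 × 10⁻⁴)·(+0.47) = 1.514 °C.
Cooling required: 5.7 − (1.514) = 4.186 °C.

4.2 °C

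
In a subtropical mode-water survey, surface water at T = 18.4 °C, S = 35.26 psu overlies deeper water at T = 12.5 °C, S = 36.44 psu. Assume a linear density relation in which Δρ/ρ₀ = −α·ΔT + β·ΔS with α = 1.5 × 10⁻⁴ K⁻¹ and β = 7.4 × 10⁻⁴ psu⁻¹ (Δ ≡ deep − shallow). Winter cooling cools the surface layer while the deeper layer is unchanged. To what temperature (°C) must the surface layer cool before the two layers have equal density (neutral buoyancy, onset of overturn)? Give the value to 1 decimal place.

Neutral buoyancy requires Δρ = 0, i.e. −α(T_deep − T_surf′) + β(S_deep − S_surf) = 0.
T_surf′ = T_deep − (β/α)·ΔS = 12.5 − (7.4 × 10⁻⁴/1.5 × 10⁻⁴)·(+1.18) = 6.679 °C.
Cooling required: 18.4 − (6.679) = 11.721 °C.

6.7 °C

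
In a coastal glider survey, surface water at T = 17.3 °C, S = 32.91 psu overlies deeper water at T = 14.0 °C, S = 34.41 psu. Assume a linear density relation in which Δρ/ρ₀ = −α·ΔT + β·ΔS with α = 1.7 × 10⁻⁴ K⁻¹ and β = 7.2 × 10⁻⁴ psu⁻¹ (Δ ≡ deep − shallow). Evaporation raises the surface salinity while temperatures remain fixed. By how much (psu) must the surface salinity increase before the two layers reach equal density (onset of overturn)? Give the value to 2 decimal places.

Neutral buoyancy requires −α(T_deep − T_surf) + β(S_deep − S_surf′) = 0.
S_surf′ = S_deep − (α/β)·ΔT = 34.41 − (1.7 × 10⁻⁴/7.2 × 10⁻⁴)·(-3.3) = 35.1892 psu.
Increase required: 35.1892 − 32.91 = 2.2792 psu.

2.28 psu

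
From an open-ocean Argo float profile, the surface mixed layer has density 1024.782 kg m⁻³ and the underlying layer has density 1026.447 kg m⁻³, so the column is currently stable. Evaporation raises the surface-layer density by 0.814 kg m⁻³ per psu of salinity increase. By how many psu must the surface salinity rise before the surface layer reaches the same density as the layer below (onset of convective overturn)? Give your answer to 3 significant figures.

2.05 psu

Density deficit of the surface layer: 1026.447 − 1024.782 = 1.665 kg m⁻³.
Required change = 1.665 / 0.814 = 2.05 psu.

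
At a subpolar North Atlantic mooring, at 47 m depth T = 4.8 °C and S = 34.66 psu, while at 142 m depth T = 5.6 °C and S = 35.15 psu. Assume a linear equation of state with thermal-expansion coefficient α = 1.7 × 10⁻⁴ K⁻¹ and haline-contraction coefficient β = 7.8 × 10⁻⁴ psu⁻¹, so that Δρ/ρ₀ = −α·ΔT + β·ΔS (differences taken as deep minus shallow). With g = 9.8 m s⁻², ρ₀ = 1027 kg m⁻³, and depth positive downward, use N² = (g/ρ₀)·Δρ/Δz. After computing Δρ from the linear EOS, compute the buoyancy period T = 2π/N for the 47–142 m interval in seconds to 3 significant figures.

1.25 × 10³ s

ΔT = +0.8 K, ΔS = +0.49 psu (deep − shallow).
Δρ/ρ₀ = −αΔT + βΔS = -1.36 × 10⁻⁴ + 3.822 × 10⁻⁴ = 2.462 × 10⁻⁴, so Δρ ≈ 0.2528 kg m⁻³.
N² = (g/ρ₀)·Δρ/Δz = g·(Δρ/ρ₀)/Δz = 9.8 × 2.462 × 10⁻⁴ / 95 = 2.5397 × 10⁻⁵ s⁻².
N = √(2.5397 × 10⁻⁵) = 5.0395 × 10⁻³ rad s⁻¹ → T = 2π/N = 1.2468 × 10³ s ≈ 1.25 × 10³ s.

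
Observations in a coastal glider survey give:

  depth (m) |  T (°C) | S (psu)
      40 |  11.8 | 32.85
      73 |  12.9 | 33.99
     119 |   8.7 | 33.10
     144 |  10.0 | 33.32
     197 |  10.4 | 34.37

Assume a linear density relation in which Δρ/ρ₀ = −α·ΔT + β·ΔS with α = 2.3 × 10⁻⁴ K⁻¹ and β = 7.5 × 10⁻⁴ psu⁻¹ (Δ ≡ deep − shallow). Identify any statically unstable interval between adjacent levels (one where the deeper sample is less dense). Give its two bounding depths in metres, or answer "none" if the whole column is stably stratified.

Evaluate Δρ/ρ₀ = −αΔT + βΔS across each adjacent pair:
  40–73 m: −αΔT+βΔS = −(2.3 × 10⁻⁴)(+1.1)+(7.5 × 10⁻⁴)(+1.14) = 6.0 × 10⁻⁴ → stable
  73–119 m: −αΔT+βΔS = −(2.3 × 10⁻⁴)(-4.2)+(7.5 × 10⁻⁴)(-0.89) = 3.0 × 10⁻⁴ → stable
  119–144 m: −αΔT+βΔS = −(2.3 × 10⁻⁴)(+1.3)+(7.5 × 10⁻⁴)(+0.22) = -1.3 × 10⁻⁴ → UNSTABLE
  144–197 m: −αΔT+βΔS = −(2.3 × 10⁻⁴)(+0.4)+(7.5 × 10⁻⁴)(+1.05) = 7.0 × 10⁻⁴ → stable
The 119–144 m interval has Δρ < 0: lighter water underlies denser water.

119–144 m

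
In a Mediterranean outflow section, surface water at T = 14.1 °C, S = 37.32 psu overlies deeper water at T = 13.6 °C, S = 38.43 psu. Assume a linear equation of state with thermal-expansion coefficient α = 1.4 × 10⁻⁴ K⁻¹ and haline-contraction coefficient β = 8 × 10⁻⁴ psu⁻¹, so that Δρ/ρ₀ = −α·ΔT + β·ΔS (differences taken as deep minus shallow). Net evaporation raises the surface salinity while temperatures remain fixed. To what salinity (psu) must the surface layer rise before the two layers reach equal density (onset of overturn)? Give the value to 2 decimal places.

38.52 psu

Neutral buoyancy requires −α(T_deep − T_surf) + β(S_deep − S_surf′) = 0.
S_surf′ = S_deep − (α/β)·ΔT = 38.43 − (1.4 × 10⁻⁴/8 × 10⁻⁴)·(-0.5) = 38.5175 psu.
Increase required: 38.5175 − 37.32 = 1.1975 psu.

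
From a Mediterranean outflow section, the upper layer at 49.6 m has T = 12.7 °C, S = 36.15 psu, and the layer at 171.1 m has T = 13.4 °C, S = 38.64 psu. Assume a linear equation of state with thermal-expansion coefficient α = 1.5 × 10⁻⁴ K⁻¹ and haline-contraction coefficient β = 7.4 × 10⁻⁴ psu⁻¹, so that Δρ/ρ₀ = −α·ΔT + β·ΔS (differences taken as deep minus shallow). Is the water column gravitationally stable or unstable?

stable

ΔT = 13.4 − 12.7 = +0.7 K and ΔS = 38.64 − 36.15 = +2.49 psu (deep − shallow).
−αΔT = -1.05 × 10⁻⁴; βΔS = 1.8426 × 10⁻³; sum Δρ/ρ₀ = 1.7376 × 10⁻³.
Δρ/ρ₀ > 0, so Δρ > 0: deeper water is denser → statically stable.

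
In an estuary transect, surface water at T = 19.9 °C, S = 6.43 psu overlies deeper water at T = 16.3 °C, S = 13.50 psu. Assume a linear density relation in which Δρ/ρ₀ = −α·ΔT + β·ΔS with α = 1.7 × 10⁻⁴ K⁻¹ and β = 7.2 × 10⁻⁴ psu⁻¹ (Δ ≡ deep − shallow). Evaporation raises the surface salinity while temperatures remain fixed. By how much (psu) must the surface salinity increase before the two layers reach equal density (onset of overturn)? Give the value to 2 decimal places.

7.92 psu

Neutral buoyancy requires −α(T_deep − T_surf) + β(S_deep − S_surf′) = 0.
S_surf′ = S_deep − (α/β)·ΔT = 13.50 − (1.7 × 10⁻⁴/7.2 × 10⁻⁴)·(-3.6) = 14.3500 psu.
Increase required: 14.3500 − 6.43 = 7.9200 psu.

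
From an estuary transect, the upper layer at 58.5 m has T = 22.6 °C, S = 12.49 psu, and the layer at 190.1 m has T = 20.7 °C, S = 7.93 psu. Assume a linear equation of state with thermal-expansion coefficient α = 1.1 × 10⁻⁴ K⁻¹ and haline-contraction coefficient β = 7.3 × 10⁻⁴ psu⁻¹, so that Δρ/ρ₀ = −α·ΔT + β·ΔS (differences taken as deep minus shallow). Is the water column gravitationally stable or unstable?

unstable

ΔT = 20.7 − 22.6 = -1.9 K and ΔS = 7.93 − 12.49 = -4.56 psu (deep − shallow).
−αΔT = 2.09 × 10⁻⁴; βΔS = -3.3288 × 10⁻³; sum Δρ/ρ₀ = -3.1198 × 10⁻³.
Δρ/ρ₀ < 0, so Δρ < 0: deeper water is lighter → statically unstable; the column would overturn.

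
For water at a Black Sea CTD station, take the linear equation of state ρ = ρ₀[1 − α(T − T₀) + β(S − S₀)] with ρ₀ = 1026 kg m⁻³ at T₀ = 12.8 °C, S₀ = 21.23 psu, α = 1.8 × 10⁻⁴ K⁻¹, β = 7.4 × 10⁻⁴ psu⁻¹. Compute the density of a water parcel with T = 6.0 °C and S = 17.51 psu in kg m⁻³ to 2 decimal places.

1024.43 kg m⁻³

T − T₀ = -6.8 K, S − S₀ = -3.72 psu.
Bracket = 1 − α·(-6.8) + β·(-3.72) = 1 + (-1.5288 × 10⁻³) = 0.9984712.
ρ = 1026 × 0.9984712 = 1024.43 kg m⁻³.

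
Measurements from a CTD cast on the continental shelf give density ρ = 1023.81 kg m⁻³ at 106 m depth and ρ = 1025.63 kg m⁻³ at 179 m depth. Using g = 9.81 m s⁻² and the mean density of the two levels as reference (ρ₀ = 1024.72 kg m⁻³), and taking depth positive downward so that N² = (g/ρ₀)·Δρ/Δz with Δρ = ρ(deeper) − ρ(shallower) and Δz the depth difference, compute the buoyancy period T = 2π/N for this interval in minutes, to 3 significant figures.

Δρ = 1025.63 − 1023.81 = 1.82 kg m⁻³ over Δz = 179 − 106 = 73 m.
N² = (9.81/1024.72) × (1.82/73) = 2.3868 × 10⁻⁴ s⁻².
N = √(2.3868 × 10⁻⁴) = 0.015449 rad s⁻¹, so T = 2π/N = 406.70 s = 6.7783 min ≈ 6.78 min.

6.78 min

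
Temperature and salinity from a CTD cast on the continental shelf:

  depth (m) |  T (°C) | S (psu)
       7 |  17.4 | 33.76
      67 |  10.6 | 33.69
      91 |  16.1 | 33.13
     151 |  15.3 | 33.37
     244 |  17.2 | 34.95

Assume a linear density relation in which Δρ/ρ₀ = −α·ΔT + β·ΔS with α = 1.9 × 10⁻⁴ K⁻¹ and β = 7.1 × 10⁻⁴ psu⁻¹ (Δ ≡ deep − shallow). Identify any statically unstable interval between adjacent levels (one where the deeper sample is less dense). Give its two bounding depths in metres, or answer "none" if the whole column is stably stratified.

67–91 m

Evaluate Δρ/ρ₀ = −αΔT + βΔS across each adjacent pair:
  7–67 m: −αΔT+βΔS = −(1.9 × 10⁻⁴)(-6.8)+(7.1 × 10⁻⁴)(-0.07) = 1.2 × 10⁻³ → stable
  67–91 m: −αΔT+βΔS = −(1.9 × 10⁻⁴)(+5.5)+(7.1 × 10⁻⁴)(-0.56) = -1.4 × 10⁻³ → UNSTABLE
  91–151 m: −αΔT+βΔS = −(1.9 × 10⁻⁴)(-0.8)+(7.1 × 10⁻⁴)(+0.24) = 3.2 × 10⁻⁴ → stable
  151–244 m: −αΔT+βΔS = −(1.9 × 10⁻⁴)(+1.9)+(7.1 × 10⁻⁴)(+1.58) = 7.6 × 10⁻⁴ → stable
The 67–91 m interval has Δρ < 0: lighter water underlies denser water.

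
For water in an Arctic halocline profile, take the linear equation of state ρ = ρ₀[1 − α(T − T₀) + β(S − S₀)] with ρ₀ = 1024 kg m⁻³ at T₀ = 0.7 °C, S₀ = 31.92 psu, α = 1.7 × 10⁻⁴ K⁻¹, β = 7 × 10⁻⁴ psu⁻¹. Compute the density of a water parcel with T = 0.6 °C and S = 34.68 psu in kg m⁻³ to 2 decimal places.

T − T₀ = -0.1 K, S − S₀ = +2.76 psu.
Bracket = 1 − α·(-0.1) + β·(+2.76) = 1 + (1.949 × 10⁻³) = 1.0019490.
ρ = 1024 × 1.0019490 = 1026.00 kg m⁻³.

1026.00 kg m⁻³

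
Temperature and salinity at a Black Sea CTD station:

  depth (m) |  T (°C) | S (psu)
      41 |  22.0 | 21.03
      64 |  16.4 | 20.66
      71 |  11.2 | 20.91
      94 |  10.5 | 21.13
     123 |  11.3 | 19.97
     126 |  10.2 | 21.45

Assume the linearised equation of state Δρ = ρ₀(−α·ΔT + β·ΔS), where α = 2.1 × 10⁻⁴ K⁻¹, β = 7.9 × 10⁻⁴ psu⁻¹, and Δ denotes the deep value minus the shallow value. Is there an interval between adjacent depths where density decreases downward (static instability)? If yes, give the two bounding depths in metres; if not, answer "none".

94–123 m

Evaluate Δρ/ρ₀ = −αΔT + βΔS across each adjacent pair:
  41–64 m: −αΔT+βΔS = −(2.1 × 10⁻⁴)(-5.6)+(7.9 × 10⁻⁴)(-0.37) = 8.8 × 10⁻⁴ → stable
  64–71 m: −αΔT+βΔS = −(2.1 × 10⁻⁴)(-5.2)+(7.9 × 10⁻⁴)(+0.25) = 1.3 × 10⁻³ → stable
  71–94 m: −αΔT+βΔS = −(2.1 × 10⁻⁴)(-0.7)+(7.9 × 10⁻⁴)(+0.22) = 3.2 × 10⁻⁴ → stable
  94–123 m: −αΔT+βΔS = −(2.1 × 10⁻⁴)(+0.8)+(7.9 × 10⁻⁴)(-1.16) = -1.1 × 10⁻³ → UNSTABLE
  123–126 m: −αΔT+βΔS = −(2.1 × 10⁻⁴)(-1.1)+(7.9 × 10⁻⁴)(+1.48) = 1.4 × 10⁻³ → stable
The 94–123 m interval has Δρ < 0: lighter water underlies denser water.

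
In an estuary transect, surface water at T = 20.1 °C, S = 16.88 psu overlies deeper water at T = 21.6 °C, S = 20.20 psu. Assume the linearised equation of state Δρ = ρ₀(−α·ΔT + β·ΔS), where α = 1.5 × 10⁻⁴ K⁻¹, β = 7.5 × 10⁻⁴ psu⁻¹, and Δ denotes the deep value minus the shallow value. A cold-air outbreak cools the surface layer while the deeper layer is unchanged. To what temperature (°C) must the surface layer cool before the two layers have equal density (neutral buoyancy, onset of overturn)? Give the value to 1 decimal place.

Neutral buoyancy requires Δρ = 0, i.e. −α(T_deep − T_surf′) + β(S_deep − S_surf) = 0.
T_surf′ = T_deep − (β/α)·ΔS = 21.6 − (7.5 × 10⁻⁴/1.5 × 10⁻⁴)·(+3.32) = 5.000 °C.
Cooling required: 20.1 − (5.000) = 15.100 °C.

5.0 °C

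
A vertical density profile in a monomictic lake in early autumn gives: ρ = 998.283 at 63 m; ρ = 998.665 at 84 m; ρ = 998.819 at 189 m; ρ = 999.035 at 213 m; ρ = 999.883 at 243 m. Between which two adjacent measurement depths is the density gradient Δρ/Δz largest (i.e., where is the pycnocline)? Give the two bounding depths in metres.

213–243 m

Compute the density gradient over each adjacent pair:
  63–84 m: Δρ/Δz = 0.382/21 = 0.018 kg m⁻⁴
  84–189 m: Δρ/Δz = 0.154/105 = 1.5 × 10⁻³ kg m⁻⁴
  189–213 m: Δρ/Δz = 0.216/24 = 9.0 × 10⁻³ kg m⁻⁴
  213–243 m: Δρ/Δz = 0.848/30 = 0.028 kg m⁻⁴
The largest gradient is in the 213–243 m interval — the pycnocline.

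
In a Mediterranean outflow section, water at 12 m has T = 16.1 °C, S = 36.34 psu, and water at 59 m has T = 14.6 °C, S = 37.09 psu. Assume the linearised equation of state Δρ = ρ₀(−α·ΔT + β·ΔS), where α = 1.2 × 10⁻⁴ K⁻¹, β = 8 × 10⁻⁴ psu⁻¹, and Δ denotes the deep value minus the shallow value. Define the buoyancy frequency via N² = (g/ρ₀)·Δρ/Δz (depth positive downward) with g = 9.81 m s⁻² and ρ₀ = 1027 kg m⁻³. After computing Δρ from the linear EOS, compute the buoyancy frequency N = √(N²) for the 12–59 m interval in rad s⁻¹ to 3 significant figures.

0.0128 rad s⁻¹

ΔT = -1.5 K, ΔS = +0.75 psu (deep − shallow).
Δρ/ρ₀ = −αΔT + βΔS = 1.80 × 10⁻⁴ + 6.00 × 10⁻⁴ = 7.80 × 10⁻⁴, so Δρ ≈ 0.8011 kg m⁻³.
N² = (g/ρ₀)·Δρ/Δz = g·(Δρ/ρ₀)/Δz = 9.81 × 7.80 × 10⁻⁴ / 47 = 1.6280 × 10⁻⁴ s⁻².
N = √(1.6280 × 10⁻⁴) = 0.012759 rad s⁻¹ ≈ 0.0128 rad s⁻¹.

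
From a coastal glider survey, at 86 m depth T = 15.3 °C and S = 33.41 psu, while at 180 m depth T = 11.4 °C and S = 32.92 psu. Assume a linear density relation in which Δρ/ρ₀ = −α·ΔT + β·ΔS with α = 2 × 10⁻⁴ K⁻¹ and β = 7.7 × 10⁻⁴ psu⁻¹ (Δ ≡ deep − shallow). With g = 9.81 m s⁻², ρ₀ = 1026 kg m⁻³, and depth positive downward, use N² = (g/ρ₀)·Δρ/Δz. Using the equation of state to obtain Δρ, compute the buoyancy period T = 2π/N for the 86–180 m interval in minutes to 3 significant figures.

ΔT = -3.9 K, ΔS = -0.49 psu (deep − shallow).
Δρ/ρ₀ = −αΔT + βΔS = 7.80 × 10⁻⁴ − 3.773 × 10⁻⁴ = 4.027 × 10⁻⁴, so Δρ ≈ 0.4132 kg m⁻³.
N² = (g/ρ₀)·Δρ/Δz = g·(Δρ/ρ₀)/Δz = 9.81 × 4.027 × 10⁻⁴ / 94 = 4.2026 × 10⁻⁵ s⁻².
N = √(4.2026 × 10⁻⁵) = 6.4827 × 10⁻³ rad s⁻¹ → T = 2π/N = 969.22 s = 16.154 min ≈ 16.2 min.

16.2 min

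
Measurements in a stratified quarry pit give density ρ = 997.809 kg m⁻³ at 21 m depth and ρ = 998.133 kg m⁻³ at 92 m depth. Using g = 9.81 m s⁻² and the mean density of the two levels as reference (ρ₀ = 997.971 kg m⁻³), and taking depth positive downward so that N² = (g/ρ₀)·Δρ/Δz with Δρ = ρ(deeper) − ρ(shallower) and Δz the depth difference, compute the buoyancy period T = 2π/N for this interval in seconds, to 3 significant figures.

Δρ = 998.133 − 997.809 = 0.324 kg m⁻³ over Δz = 92 − 21 = 71 m.
N² = (9.81/997.971) × (0.324/71) = 4.4858 × 10⁻⁵ s⁻².
N = √(4.4858 × 10⁻⁵) = 6.6976 × 10⁻³ rad s⁻¹, so T = 2π/N = 938.12 s ≈ 938 s.

938 s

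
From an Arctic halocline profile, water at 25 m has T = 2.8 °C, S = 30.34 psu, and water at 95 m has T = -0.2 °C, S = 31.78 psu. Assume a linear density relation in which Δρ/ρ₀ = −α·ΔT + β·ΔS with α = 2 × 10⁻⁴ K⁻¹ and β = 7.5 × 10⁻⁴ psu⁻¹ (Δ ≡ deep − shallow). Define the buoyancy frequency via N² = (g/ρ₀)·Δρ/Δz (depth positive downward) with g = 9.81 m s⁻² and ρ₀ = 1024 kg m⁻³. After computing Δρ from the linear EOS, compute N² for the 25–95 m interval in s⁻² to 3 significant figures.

2.35 × 10⁻⁴ s⁻²

ΔT = -3.0 K, ΔS = +1.44 psu (deep − shallow).
Δρ/ρ₀ = −αΔT + βΔS = 6.00 × 10⁻⁴ + 1.08 × 10⁻³ = 1.68 × 10⁻³, so Δρ ≈ 1.720 kg m⁻³.
N² = (g/ρ₀)·Δρ/Δz = g·(Δρ/ρ₀)/Δz = 9.81 × 1.68 × 10⁻³ / 70 = 2.3544 × 10⁻⁴ s⁻² ≈ 2.35 × 10⁻⁴ s⁻².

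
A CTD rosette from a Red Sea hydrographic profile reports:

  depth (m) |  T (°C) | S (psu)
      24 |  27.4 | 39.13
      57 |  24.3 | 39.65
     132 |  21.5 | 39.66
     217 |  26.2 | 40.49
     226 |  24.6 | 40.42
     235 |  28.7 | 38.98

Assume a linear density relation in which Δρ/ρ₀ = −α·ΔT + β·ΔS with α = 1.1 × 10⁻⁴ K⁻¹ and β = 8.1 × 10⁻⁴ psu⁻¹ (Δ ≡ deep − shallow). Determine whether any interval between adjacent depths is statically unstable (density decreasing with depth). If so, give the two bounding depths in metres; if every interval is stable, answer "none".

Evaluate Δρ/ρ₀ = −αΔT + βΔS across each adjacent pair:
  24–57 m: −αΔT+βΔS = −(1.1 × 10⁻⁴)(-3.1)+(8.1 × 10⁻⁴)(+0.52) = 7.6 × 10⁻⁴ → stable
  57–132 m: −αΔT+βΔS = −(1.1 × 10⁻⁴)(-2.8)+(8.1 × 10⁻⁴)(+0.01) = 3.2 × 10⁻⁴ → stable
  132–217 m: −αΔT+βΔS = −(1.1 × 10⁻⁴)(+4.7)+(8.1 × 10⁻⁴)(+0.83) = 1.6 × 10⁻⁴ → stable
  217–226 m: −αΔT+βΔS = −(1.1 × 10⁻⁴)(-1.6)+(8.1 × 10⁻⁴)(-0.07) = 1.2 × 10⁻⁴ → stable
  226–235 m: −αΔT+βΔS = −(1.1 × 10⁻⁴)(+4.1)+(8.1 × 10⁻⁴)(-1.44) = -1.6 × 10⁻³ → UNSTABLE
The 226–235 m interval has Δρ < 0: lighter water underlies denser water.

226–235 m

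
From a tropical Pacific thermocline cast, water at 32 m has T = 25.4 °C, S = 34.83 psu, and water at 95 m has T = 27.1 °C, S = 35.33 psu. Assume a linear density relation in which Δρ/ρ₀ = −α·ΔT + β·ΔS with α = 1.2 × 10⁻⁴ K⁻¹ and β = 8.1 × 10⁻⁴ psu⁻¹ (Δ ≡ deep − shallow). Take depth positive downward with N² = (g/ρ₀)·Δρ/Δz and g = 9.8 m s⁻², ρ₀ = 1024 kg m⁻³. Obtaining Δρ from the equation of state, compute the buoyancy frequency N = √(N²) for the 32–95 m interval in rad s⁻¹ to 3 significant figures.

ΔT = +1.7 K, ΔS = +0.50 psu (deep − shallow).
Δρ/ρ₀ = −αΔT + βΔS = -2.04 × 10⁻⁴ + 4.05 × 10⁻⁴ = 2.01 × 10⁻⁴, so Δρ ≈ 0.2058 kg m⁻³.
N² = (g/ρ₀)·Δρ/Δz = g·(Δρ/ρ₀)/Δz = 9.8 × 2.01 × 10⁻⁴ / 63 = 3.1267 × 10⁻⁵ s⁻².
N = √(3.1267 × 10⁻⁵) = 5.5917 × 10⁻³ rad s⁻¹ ≈ 5.59 × 10⁻³ rad s⁻¹.

5.59 × 10⁻³ rad s⁻¹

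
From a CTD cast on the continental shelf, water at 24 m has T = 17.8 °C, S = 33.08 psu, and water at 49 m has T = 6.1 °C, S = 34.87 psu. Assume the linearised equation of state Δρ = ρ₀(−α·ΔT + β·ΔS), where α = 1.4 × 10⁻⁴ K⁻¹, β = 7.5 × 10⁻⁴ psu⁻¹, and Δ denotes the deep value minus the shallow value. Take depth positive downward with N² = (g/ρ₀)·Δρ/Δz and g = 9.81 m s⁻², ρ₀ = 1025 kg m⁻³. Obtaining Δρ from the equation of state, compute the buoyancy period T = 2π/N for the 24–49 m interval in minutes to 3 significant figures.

3.06 min

ΔT = -11.7 K, ΔS = +1.79 psu (deep − shallow).
Δρ/ρ₀ = −αΔT + βΔS = 1.638 × 10⁻³ + 1.3425 × 10⁻³ = 2.9805 × 10⁻³, so Δρ ≈ 3.055 kg m⁻³.
N² = (g/ρ₀)·Δρ/Δz = g·(Δρ/ρ₀)/Δz = 9.81 × 2.9805 × 10⁻³ / 25 = 1.1695 × 10⁻³ s⁻².
N = √(1.1695 × 10⁻³) = 0.034198 rad s⁻¹ → T = 2π/N = 183.73 s = 3.0622 min ≈ 3.06 min.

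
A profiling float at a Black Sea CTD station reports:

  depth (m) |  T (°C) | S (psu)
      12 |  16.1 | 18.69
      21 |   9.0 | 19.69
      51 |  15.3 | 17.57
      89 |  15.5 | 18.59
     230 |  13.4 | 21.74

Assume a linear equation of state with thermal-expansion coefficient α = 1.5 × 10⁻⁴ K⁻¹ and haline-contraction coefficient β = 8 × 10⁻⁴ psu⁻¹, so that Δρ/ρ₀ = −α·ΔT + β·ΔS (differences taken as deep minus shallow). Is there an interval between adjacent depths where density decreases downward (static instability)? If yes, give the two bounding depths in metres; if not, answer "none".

Evaluate Δρ/ρ₀ = −αΔT + βΔS across each adjacent pair:
  12–21 m: −αΔT+βΔS = −(1.5 × 10⁻⁴)(-7.1)+(8 × 10⁻⁴)(+1.00) = 1.9 × 10⁻³ → stable
  21–51 m: −αΔT+βΔS = −(1.5 × 10⁻⁴)(+6.3)+(8 × 10⁻⁴)(-2.12) = -2.6 × 10⁻³ → UNSTABLE
  51–89 m: −αΔT+βΔS = −(1.5 × 10⁻⁴)(+0.2)+(8 × 10⁻⁴)(+1.02) = 7.9 × 10⁻⁴ → stable
  89–230 m: −αΔT+βΔS = −(1.5 × 10⁻⁴)(-2.1)+(8 × 10⁻⁴)(+3.15) = 2.8 × 10⁻³ → stable
The 21–51 m interval has Δρ < 0: lighter water underlies denser water.

21–51 m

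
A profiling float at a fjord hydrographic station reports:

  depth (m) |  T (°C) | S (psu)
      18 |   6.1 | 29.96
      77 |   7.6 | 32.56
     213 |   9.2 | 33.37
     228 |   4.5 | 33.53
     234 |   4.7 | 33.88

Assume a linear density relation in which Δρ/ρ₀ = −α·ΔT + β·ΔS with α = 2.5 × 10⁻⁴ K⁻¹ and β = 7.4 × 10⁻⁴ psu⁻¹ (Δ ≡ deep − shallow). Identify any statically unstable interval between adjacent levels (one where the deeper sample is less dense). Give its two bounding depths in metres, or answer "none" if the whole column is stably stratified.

Evaluate Δρ/ρ₀ = −αΔT + βΔS across each adjacent pair:
  18–77 m: −αΔT+βΔS = −(2.5 × 10⁻⁴)(+1.5)+(7.4 × 10⁻⁴)(+2.60) = 1.5 × 10⁻³ → stable
  77–213 m: −αΔT+βΔS = −(2.5 × 10⁻⁴)(+1.6)+(7.4 × 10⁻⁴)(+0.81) = 2.0 × 10⁻⁴ → stable
  213–228 m: −αΔT+βΔS = −(2.5 × 10⁻⁴)(-4.7)+(7.4 × 10⁻⁴)(+0.16) = 1.3 × 10⁻³ → stable
  228–234 m: −αΔT+βΔS = −(2.5 × 10⁻⁴)(+0.2)+(7.4 × 10⁻⁴)(+0.35) = 2.1 × 10⁻⁴ → stable
Every interval has Δρ > 0: the column is stably stratified throughout.

none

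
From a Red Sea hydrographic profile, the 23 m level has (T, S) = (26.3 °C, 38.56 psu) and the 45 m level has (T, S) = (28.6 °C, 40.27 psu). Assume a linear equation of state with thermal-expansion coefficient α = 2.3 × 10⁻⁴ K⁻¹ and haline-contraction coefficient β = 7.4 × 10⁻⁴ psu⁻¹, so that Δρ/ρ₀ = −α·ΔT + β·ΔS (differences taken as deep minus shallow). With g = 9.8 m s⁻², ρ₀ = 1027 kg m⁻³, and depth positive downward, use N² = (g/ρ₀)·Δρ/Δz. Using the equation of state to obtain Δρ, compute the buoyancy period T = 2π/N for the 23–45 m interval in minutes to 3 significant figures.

ΔT = +2.3 K, ΔS = +1.71 psu (deep − shallow).
Δρ/ρ₀ = −αΔT + βΔS = -5.29 × 10⁻⁴ + 1.2654 × 10⁻³ = 7.364 × 10⁻⁴, so Δρ ≈ 0.7563 kg m⁻³.
N² = (g/ρ₀)·Δρ/Δz = g·(Δρ/ρ₀)/Δz = 9.8 × 7.364 × 10⁻⁴ / 22 = 3.2803 × 10⁻⁴ s⁻².
N = √(3.2803 × 10⁻⁴) = 0.018112 rad s⁻¹ → T = 2π/N = 346.91 s = 5.7818 min ≈ 5.78 min.

5.78 min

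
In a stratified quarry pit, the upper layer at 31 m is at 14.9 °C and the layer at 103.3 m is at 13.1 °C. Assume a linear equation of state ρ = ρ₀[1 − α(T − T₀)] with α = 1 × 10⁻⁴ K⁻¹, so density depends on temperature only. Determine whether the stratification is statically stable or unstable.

stable

ΔT = 13.1 − 14.9 = -1.8 K, so Δρ/ρ₀ = −αΔT = 1.80 × 10⁻⁴.
Δρ/ρ₀ > 0, so Δρ > 0: deeper water is denser → statically stable.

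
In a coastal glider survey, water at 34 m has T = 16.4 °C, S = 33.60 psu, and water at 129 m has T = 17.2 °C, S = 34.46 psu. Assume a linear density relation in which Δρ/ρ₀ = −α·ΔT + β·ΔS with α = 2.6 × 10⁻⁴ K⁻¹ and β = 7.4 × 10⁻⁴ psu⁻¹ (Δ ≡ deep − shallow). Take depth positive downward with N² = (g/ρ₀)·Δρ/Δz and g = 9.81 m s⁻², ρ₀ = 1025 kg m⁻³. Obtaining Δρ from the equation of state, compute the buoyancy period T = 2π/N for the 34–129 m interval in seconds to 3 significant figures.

ΔT = +0.8 K, ΔS = +0.86 psu (deep − shallow).
Δρ/ρ₀ = −αΔT + βΔS = -2.08 × 10⁻⁴ + 6.364 × 10⁻⁴ = 4.284 × 10⁻⁴, so Δρ ≈ 0.4391 kg m⁻³.
N² = (g/ρ₀)·Δρ/Δz = g·(Δρ/ρ₀)/Δz = 9.81 × 4.284 × 10⁻⁴ / 95 = 4.4238 × 10⁻⁵ s⁻².
N = √(4.4238 × 10⁻⁵) = 6.6512 × 10⁻³ rad s⁻¹ → T = 2π/N = 944.67 s ≈ 945 s.

945 s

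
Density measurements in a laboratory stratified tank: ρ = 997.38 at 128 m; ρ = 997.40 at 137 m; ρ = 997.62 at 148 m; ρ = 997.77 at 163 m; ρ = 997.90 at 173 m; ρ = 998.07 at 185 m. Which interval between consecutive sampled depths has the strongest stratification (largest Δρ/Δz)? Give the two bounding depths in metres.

137–148 m

Compute the density gradient over each adjacent pair:
  128–137 m: Δρ/Δz = 0.02/9 = 2.2 × 10⁻³ kg m⁻⁴
  137–148 m: Δρ/Δz = 0.22/11 = 0.020 kg m⁻⁴
  148–163 m: Δρ/Δz = 0.15/15 = 0.010 kg m⁻⁴
  163–173 m: Δρ/Δz = 0.13/10 = 0.013 kg m⁻⁴
  173–185 m: Δρ/Δz = 0.17/12 = 0.014 kg m⁻⁴
The largest gradient is in the 137–148 m interval — the pycnocline.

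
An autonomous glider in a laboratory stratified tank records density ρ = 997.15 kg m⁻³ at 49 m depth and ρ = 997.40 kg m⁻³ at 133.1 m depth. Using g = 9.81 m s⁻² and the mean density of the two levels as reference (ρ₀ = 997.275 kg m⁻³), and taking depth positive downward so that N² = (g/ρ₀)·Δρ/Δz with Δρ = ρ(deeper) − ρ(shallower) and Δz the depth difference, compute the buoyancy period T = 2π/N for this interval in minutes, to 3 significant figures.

Δρ = 997.40 − 997.15 = 0.25 kg m⁻³ over Δz = 133.1 − 49 = 84.1 m.
N² = (9.81/997.275) × (0.25/84.1) = 2.9241 × 10⁻⁵ s⁻².
N = √(2.9241 × 10⁻⁵) = 5.4075 × 10⁻³ rad s⁻¹, so T = 2π/N = 1.1619 × 10³ s = 19.365 min ≈ 19.4 min.
N² > 0, so the interval is statically stable.

19.4 min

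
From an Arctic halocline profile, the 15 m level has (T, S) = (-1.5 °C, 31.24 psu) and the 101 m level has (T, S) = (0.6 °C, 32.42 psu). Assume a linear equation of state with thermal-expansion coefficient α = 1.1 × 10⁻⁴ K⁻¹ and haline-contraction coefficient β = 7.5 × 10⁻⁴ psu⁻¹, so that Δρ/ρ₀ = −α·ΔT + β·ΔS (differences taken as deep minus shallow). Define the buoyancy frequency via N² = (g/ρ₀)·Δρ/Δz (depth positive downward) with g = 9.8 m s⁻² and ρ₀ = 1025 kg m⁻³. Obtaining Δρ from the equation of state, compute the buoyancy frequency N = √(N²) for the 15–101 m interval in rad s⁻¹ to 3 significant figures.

ΔT = +2.1 K, ΔS = +1.18 psu (deep − shallow).
Δρ/ρ₀ = −αΔT + βΔS = -2.31 × 10⁻⁴ + 8.85 × 10⁻⁴ = 6.54 × 10⁻⁴, so Δρ ≈ 0.6703 kg m⁻³.
N² = (g/ρ₀)·Δρ/Δz = g·(Δρ/ρ₀)/Δz = 9.8 × 6.54 × 10⁻⁴ / 86 = 7.4526 × 10⁻⁵ s⁻².
N = √(7.4526 × 10⁻⁵) = 8.6328 × 10⁻³ rad s⁻¹ ≈ 8.63 × 10⁻³ rad s⁻¹.

8.63 × 10⁻³ rad s⁻¹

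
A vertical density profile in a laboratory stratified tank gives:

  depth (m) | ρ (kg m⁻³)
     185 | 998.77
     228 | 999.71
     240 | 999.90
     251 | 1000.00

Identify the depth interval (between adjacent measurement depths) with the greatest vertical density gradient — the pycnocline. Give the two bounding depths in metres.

Compute the density gradient over each adjacent pair:
  185–228 m: Δρ/Δz = 0.94/43 = 0.022 kg m⁻⁴
  228–240 m: Δρ/Δz = 0.19/12 = 0.016 kg m⁻⁴
  240–251 m: Δρ/Δz = 0.10/11 = 9.1 × 10⁻³ kg m⁻⁴
The largest gradient is in the 185–228 m interval — the pycnocline.

185–228 m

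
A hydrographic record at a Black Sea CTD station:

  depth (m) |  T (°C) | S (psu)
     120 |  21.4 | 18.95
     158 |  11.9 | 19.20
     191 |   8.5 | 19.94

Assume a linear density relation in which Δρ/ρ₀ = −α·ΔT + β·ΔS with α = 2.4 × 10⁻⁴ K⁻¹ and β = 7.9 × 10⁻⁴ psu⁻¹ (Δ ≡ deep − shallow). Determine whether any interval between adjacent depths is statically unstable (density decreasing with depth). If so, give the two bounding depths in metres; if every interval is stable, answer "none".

none

Evaluate Δρ/ρ₀ = −αΔT + βΔS across each adjacent pair:
  120–158 m: −αΔT+βΔS = −(2.4 × 10⁻⁴)(-9.5)+(7.9 × 10⁻⁴)(+0.25) = 2.5 × 10⁻³ → stable
  158–191 m: −αΔT+βΔS = −(2.4 × 10⁻⁴)(-3.4)+(7.9 × 10⁻⁴)(+0.74) = 1.4 × 10⁻³ → stable
Every interval has Δρ > 0: the column is stably stratified throughout.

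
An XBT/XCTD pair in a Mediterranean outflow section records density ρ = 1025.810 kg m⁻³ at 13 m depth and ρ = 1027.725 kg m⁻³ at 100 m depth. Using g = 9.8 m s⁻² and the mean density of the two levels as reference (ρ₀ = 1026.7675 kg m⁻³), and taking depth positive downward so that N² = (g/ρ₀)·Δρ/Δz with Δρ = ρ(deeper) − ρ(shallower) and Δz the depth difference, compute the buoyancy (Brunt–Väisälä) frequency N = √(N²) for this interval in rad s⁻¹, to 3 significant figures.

Δρ = 1027.725 − 1025.810 = 1.915 kg m⁻³ over Δz = 100 − 13 = 87 m.
N² = (9.8/1026.7675) × (1.915/87) = 2.1009 × 10⁻⁴ s⁻².
N = √(2.1009 × 10⁻⁴) = 0.014494 rad s⁻¹ ≈ 0.0145 rad s⁻¹.

0.0145 rad s⁻¹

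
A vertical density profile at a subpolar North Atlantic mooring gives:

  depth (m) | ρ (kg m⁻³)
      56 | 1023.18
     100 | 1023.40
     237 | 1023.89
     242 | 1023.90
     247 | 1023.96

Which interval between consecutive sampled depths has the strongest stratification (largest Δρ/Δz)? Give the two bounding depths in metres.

242–247 m

Compute the density gradient over each adjacent pair:
  56–100 m: Δρ/Δz = 0.22/44 = 5.0 × 10⁻³ kg m⁻⁴
  100–237 m: Δρ/Δz = 0.49/137 = 3.6 × 10⁻³ kg m⁻⁴
  237–242 m: Δρ/Δz = 0.01/5 = 2.0 × 10⁻³ kg m⁻⁴
  242–247 m: Δρ/Δz = 0.06/5 = 0.012 kg m⁻⁴
The largest gradient is in the 242–247 m interval — the pycnocline.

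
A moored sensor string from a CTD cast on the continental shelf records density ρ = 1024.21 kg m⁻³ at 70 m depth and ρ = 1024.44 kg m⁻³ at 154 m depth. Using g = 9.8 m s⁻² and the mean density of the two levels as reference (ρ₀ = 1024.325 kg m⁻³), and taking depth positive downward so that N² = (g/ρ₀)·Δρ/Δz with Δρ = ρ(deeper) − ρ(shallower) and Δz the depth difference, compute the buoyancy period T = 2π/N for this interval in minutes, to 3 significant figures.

Δρ = 1024.44 − 1024.21 = 0.23 kg m⁻³ over Δz = 154 − 70 = 84 m.
N² = (9.8/1024.325) × (0.23/84) = 2.6196 × 10⁻⁵ s⁻².
N = √(2.6196 × 10⁻⁵) = 5.1182 × 10⁻³ rad s⁻¹, so T = 2π/N = 1.2276 × 10³ s = 20.460 min ≈ 20.5 min.

20.5 min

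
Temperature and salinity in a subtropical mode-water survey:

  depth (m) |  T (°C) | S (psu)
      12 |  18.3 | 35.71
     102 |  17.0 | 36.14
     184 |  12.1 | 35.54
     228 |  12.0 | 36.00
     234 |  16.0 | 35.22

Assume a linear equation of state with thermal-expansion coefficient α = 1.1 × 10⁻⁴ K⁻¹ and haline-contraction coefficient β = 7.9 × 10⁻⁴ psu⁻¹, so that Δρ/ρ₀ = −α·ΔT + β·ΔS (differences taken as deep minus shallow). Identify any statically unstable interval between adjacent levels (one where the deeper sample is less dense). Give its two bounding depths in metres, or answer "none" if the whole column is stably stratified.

Evaluate Δρ/ρ₀ = −αΔT + βΔS across each adjacent pair:
  12–102 m: −αΔT+βΔS = −(1.1 × 10⁻⁴)(-1.3)+(7.9 × 10⁻⁴)(+0.43) = 4.8 × 10⁻⁴ → stable
  102–184 m: −αΔT+βΔS = −(1.1 × 10⁻⁴)(-4.9)+(7.9 × 10⁻⁴)(-0.60) = 6.5 × 10⁻⁵ → stable
  184–228 m: −αΔT+βΔS = −(1.1 × 10⁻⁴)(-0.1)+(7.9 × 10⁻⁴)(+0.46) = 3.7 × 10⁻⁴ → stable
  228–234 m: −αΔT+βΔS = −(1.1 × 10⁻⁴)(+4.0)+(7.9 × 10⁻⁴)(-0.78) = -1.1 × 10⁻³ → UNSTABLE
The 228–234 m interval has Δρ < 0: lighter water underlies denser water.

228–234 m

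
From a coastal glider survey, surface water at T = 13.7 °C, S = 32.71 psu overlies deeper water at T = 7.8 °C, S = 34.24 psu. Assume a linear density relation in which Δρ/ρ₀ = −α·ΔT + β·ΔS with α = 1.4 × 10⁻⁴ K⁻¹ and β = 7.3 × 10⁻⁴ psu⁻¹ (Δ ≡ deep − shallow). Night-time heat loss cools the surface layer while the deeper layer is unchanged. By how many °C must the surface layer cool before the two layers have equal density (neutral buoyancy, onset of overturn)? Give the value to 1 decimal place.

13.9 °C

Neutral buoyancy requires Δρ = 0, i.e. −α(T_deep − T_surf′) + β(S_deep − S_surf) = 0.
T_surf′ = T_deep − (β/α)·ΔS = 7.8 − (7.3 × 10⁻⁴/1.4 × 10⁻⁴)·(+1.53) = -0.178 °C.
Cooling required: 13.7 − (-0.178) = 13.878 °C.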